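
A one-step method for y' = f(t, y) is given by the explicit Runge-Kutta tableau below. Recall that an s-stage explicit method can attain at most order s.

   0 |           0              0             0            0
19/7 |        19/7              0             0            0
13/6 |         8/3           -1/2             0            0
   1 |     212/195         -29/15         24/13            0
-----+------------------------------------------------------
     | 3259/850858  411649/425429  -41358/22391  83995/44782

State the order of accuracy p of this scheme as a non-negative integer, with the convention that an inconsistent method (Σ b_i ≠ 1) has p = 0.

3

b = (3259/850858, 411649/425429, -41358/22391, 83995/44782)
c = (0, 19/7, 13/6, 1)
Ac = (0, 0, -19/14, -131/105)
Σ b_i: 3259/850858·1 + 411649/425429·1 + (-41358/22391)·1 + 83995/44782·1 = 1 ✓
b·c: 411649/425429·19/7 + (-41358/22391)·13/6 + 83995/44782·1 = 1/2 ✓
b·c²: 411649/425429·361/49 + (-41358/22391)·169/36 + 83995/44782·1 = 1/3 ✓
b·Ac: (-41358/22391)·(-19/14) + 83995/44782·(-131/105) = 1/6 ✓
b·c³: 411649/425429·6859/343 + (-41358/22391)·2197/216 + 83995/44782·1 = 13755319/5642532 ≠ 1/4 ⇒ order 3.
b·(c∘Ac): (-41358/22391)·(-247/84) + 83995/44782·(-131/105) = 207646/67173 ≠ 1/8
b·Ac²: (-41358/22391)·(-361/98) + 83995/44782·(-4099/735) = -3438341/940422 ≠ 1/12
b·A²c: 83995/44782·(-228/91) = -9575430/2037581 ≠ 1/24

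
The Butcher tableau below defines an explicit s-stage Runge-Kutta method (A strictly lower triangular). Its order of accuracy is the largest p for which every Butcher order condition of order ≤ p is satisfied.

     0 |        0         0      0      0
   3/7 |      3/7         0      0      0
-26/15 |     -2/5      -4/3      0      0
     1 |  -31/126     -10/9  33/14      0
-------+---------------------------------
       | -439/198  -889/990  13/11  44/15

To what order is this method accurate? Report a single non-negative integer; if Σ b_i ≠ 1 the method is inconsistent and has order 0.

b = (-439/198, -889/990, 13/11, 44/15)
c = (0, 3/7, -26/15, 1)
Ac = (0, 0, -4/7, -479/105)
Σ b_i: (-439/198)·1 + (-889/990)·1 + 13/11·1 + 44/15·1 = 1 ✓
b·c: (-889/990)·3/7 + 13/11·(-26/15) + 44/15·1 = 1/2 ✓
b·c²: (-889/990)·9/49 + 13/11·676/225 + 44/15·1 = 218957/34650 ≠ 1/3 ⇒ order 2.
b·Ac: 13/11·(-4/7) + 44/15·(-479/105) = -243536/17325 ≠ 1/6

2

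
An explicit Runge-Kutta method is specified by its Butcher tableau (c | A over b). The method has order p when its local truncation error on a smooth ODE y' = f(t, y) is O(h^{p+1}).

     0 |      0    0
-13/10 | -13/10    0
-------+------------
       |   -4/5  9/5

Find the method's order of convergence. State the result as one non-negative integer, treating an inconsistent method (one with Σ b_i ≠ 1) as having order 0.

1

b = (-4/5, 9/5)
c = (0, -13/10)
Σ b_i: (-4/5)·1 + 9/5·1 = 1 ✓
b·c: 9/5·(-13/10) = -117/50 ≠ 1/2 ⇒ order 1.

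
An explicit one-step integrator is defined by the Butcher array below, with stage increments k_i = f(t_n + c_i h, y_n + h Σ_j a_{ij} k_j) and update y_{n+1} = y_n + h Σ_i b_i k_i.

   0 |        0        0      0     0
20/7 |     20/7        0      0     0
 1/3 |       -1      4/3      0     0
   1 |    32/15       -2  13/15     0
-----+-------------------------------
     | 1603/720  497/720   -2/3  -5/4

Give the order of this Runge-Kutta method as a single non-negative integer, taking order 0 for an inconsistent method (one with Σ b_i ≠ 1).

b = (1603/720, 497/720, -2/3, -5/4)
c = (0, 20/7, 1/3, 1)
Ac = (0, 0, 80/21, -1709/315)
Σ b_i: 1603/720·1 + 497/720·1 + (-2/3)·1 + (-5/4)·1 = 1 ✓
b·c: 497/720·20/7 + (-2/3)·1/3 + (-5/4)·1 = 1/2 ✓
b·c²: 497/720·400/49 + (-2/3)·1/9 + (-5/4)·1 = 3259/756 ≠ 1/3 ⇒ order 2.
b·Ac: (-2/3)·80/21 + (-5/4)·(-1709/315) = 1069/252 ≠ 1/6

2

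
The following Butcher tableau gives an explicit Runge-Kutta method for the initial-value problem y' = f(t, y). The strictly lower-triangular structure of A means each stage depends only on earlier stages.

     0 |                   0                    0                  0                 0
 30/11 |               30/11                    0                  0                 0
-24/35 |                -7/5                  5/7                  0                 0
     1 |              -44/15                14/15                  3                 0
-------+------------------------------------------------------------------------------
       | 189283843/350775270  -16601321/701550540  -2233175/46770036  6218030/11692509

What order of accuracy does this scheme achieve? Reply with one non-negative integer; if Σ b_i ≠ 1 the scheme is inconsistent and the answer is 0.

3

b = (189283843/350775270, -16601321/701550540, -2233175/46770036, 6218030/11692509)
c = (0, 30/11, -24/35, 1)
Ac = (0, 0, 150/77, 188/385)
Σ b_i: 189283843/350775270·1 + (-16601321/701550540)·1 + (-2233175/46770036)·1 + 6218030/11692509·1 = 1 ✓
b·c: (-16601321/701550540)·30/11 + (-2233175/46770036)·(-24/35) + 6218030/11692509·1 = 1/2 ✓
b·c²: (-16601321/701550540)·900/121 + (-2233175/46770036)·576/1225 + 6218030/11692509·1 = 1/3 ✓
b·Ac: (-2233175/46770036)·150/77 + 6218030/11692509·188/385 = 1/6 ✓
b·c³: (-16601321/701550540)·27000/1331 + (-2233175/46770036)·(-13824/42875) + 6218030/11692509·1 = 302328968/4501615965 ≠ 1/4 ⇒ order 3.
b·(c∘Ac): (-2233175/46770036)·(-720/539) + 6218030/11692509·188/385 = 41603204/128617599 ≠ 1/8
b·Ac²: (-2233175/46770036)·4500/847 + 6218030/11692509·1238088/148225 = 6284685713/1500538655 ≠ 1/12
b·A²c: 6218030/11692509·450/77 = 133243500/42872533 ≠ 1/24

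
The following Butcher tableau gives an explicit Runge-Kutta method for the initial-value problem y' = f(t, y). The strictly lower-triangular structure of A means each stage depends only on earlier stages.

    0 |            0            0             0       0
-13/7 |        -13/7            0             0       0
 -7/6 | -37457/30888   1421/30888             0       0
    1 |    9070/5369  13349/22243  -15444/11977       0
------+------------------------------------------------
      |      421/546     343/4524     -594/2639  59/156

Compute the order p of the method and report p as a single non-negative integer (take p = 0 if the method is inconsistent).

b = (421/546, 343/4524, -594/2639, 59/156)
c = (0, -13/7, -7/6, 1)
Ac = (0, 0, -203/2376, 23/59)
Σ b_i: 421/546·1 + 343/4524·1 + (-594/2639)·1 + 59/156·1 = 1 ✓
b·c: 343/4524·(-13/7) + (-594/2639)·(-7/6) + 59/156·1 = 1/2 ✓
b·c²: 343/4524·169/49 + (-594/2639)·49/36 + 59/156·1 = 1/3 ✓
b·Ac: (-594/2639)·(-203/2376) + 59/156·23/59 = 1/6 ✓
b·c³: 343/4524·(-2197/343) + (-594/2639)·(-343/216) + 59/156·1 = 1/4 ✓
b·(c∘Ac): (-594/2639)·1421/14256 + 59/156·23/59 = 1/8 ✓
b·Ac²: (-594/2639)·377/2376 + 59/156·130/413 = 1/12 ✓
b·A²c: 59/156·13/118 = 1/24 ✓; 4 stages ⇒ order 4.

4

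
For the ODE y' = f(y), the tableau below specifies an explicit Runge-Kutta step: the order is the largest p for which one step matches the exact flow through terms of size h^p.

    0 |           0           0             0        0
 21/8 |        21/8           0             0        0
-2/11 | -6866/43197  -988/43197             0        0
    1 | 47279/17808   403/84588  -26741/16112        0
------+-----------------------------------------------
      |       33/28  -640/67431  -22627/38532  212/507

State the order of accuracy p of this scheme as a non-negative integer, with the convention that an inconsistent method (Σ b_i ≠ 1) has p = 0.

4

b = (33/28, -640/67431, -22627/38532, 212/507)
c = (0, 21/8, -2/11, 1)
Ac = (0, 0, -247/4114, 533/1696)
Σ b_i: 33/28·1 + (-640/67431)·1 + (-22627/38532)·1 + 212/507·1 = 1 ✓
b·c: (-640/67431)·21/8 + (-22627/38532)·(-2/11) + 212/507·1 = 1/2 ✓
b·c²: (-640/67431)·441/64 + (-22627/38532)·4/121 + 212/507·1 = 1/3 ✓
b·Ac: (-22627/38532)·(-247/4114) + 212/507·533/1696 = 1/6 ✓
b·c³: (-640/67431)·9261/512 + (-22627/38532)·(-8/1331) + 212/507·1 = 1/4 ✓
b·(c∘Ac): (-22627/38532)·247/22627 + 212/507·533/1696 = 1/8 ✓
b·Ac²: (-22627/38532)·(-5187/32912) + 212/507·(-299/13568) = 1/12 ✓
b·A²c: 212/507·169/1696 = 1/24 ✓; 4 stages ⇒ order 4.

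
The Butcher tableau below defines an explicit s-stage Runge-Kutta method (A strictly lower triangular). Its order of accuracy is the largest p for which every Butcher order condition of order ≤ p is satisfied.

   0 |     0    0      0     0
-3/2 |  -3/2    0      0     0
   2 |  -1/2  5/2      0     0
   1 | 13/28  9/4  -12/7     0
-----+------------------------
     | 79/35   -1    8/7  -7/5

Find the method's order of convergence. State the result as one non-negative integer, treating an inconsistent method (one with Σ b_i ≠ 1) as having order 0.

b = (79/35, -1, 8/7, -7/5)
c = (0, -3/2, 2, 1)
Ac = (0, 0, -15/4, -381/56)
Σ b_i: 79/35·1 + (-1)·1 + 8/7·1 + (-7/5)·1 = 1 ✓
b·c: (-1)·(-3/2) + 8/7·2 + (-7/5)·1 = 167/70 ≠ 1/2 ⇒ order 1.

1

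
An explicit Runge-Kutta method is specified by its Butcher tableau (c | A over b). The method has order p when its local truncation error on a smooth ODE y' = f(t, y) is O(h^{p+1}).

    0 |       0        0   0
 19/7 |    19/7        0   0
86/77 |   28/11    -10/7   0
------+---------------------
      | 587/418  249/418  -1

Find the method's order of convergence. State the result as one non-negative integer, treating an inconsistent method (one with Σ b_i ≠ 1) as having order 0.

b = (587/418, 249/418, -1)
c = (0, 19/7, 86/77)
Ac = (0, 0, -190/49)
Σ b_i: 587/418·1 + 249/418·1 + (-1)·1 = 1 ✓
b·c: 249/418·19/7 + (-1)·86/77 = 1/2 ✓
b·c²: 249/418·361/49 + (-1)·7396/5929 = 37249/11858 ≠ 1/3 ⇒ order 2.
b·Ac: (-1)·(-190/49) = 190/49 ≠ 1/6

2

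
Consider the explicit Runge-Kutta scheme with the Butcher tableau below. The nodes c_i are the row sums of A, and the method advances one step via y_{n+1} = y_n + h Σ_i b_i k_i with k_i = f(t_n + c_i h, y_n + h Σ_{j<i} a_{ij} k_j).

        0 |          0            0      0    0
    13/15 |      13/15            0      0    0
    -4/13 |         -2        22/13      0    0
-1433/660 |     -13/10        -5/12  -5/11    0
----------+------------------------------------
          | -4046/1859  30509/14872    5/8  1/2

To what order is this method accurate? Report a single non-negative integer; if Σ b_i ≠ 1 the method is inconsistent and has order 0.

b = (-4046/1859, 30509/14872, 5/8, 1/2)
c = (0, 13/15, -4/13, -1433/660)
Ac = (0, 0, 22/15, -1139/5148)
Σ b_i: (-4046/1859)·1 + 30509/14872·1 + 5/8·1 + 1/2·1 = 1 ✓
b·c: 30509/14872·13/15 + 5/8·(-4/13) + 1/2·(-1433/660) = 1/2 ✓
b·c²: 30509/14872·169/225 + 5/8·16/169 + 1/2·2053489/435600 = 116523313/29446560 ≠ 1/3 ⇒ order 2.
b·Ac: 5/8·22/15 + 1/2·(-1139/5148) = 8299/10296 ≠ 1/6

2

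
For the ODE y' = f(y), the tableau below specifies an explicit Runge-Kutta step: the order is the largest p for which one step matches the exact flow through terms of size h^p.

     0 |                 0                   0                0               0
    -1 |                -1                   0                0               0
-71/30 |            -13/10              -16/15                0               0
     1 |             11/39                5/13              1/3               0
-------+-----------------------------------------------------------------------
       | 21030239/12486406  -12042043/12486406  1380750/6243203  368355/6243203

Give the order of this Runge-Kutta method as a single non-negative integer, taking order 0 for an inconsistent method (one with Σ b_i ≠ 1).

b = (21030239/12486406, -12042043/12486406, 1380750/6243203, 368355/6243203)
c = (0, -1, -71/30, 1)
Ac = (0, 0, 16/15, -1373/1170)
Σ b_i: 21030239/12486406·1 + (-12042043/12486406)·1 + 1380750/6243203·1 + 368355/6243203·1 = 1 ✓
b·c: (-12042043/12486406)·(-1) + 1380750/6243203·(-71/30) + 368355/6243203·1 = 1/2 ✓
b·c²: (-12042043/12486406)·1 + 1380750/6243203·5041/900 + 368355/6243203·1 = 1/3 ✓
b·Ac: 1380750/6243203·16/15 + 368355/6243203·(-1373/1170) = 1/6 ✓
b·c³: (-12042043/12486406)·(-1) + 1380750/6243203·(-357911/27000) + 368355/6243203·1 = -428896597/224755308 ≠ 1/4 ⇒ order 3.
b·(c∘Ac): 1380750/6243203·(-568/225) + 368355/6243203·(-1373/1170) = -23507357/37459218 ≠ 1/8
b·Ac²: 1380750/6243203·(-16/15) + 368355/6243203·79033/35100 = -115810663/1123776540 ≠ 1/12
b·A²c: 368355/6243203·16/45 = 392912/18729609 ≠ 1/24

3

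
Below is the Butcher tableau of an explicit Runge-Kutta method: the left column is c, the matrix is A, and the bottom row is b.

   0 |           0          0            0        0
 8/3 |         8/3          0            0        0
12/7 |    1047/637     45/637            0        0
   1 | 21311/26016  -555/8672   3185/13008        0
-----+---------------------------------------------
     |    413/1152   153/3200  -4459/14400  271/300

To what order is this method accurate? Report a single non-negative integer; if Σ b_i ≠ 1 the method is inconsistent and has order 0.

4

b = (413/1152, 153/3200, -4459/14400, 271/300)
c = (0, 8/3, 12/7, 1)
Ac = (0, 0, 120/637, 135/542)
Σ b_i: 413/1152·1 + 153/3200·1 + (-4459/14400)·1 + 271/300·1 = 1 ✓
b·c: 153/3200·8/3 + (-4459/14400)·12/7 + 271/300·1 = 1/2 ✓
b·c²: 153/3200·64/9 + (-4459/14400)·144/49 + 271/300·1 = 1/3 ✓
b·Ac: (-4459/14400)·120/637 + 271/300·135/542 = 1/6 ✓
b·c³: 153/3200·512/27 + (-4459/14400)·1728/343 + 271/300·1 = 1/4 ✓
b·(c∘Ac): (-4459/14400)·1440/4459 + 271/300·135/542 = 1/8 ✓
b·Ac²: (-4459/14400)·320/637 + 271/300·215/813 = 1/12 ✓
b·A²c: 271/300·25/542 = 1/24 ✓; 4 stages ⇒ order 4.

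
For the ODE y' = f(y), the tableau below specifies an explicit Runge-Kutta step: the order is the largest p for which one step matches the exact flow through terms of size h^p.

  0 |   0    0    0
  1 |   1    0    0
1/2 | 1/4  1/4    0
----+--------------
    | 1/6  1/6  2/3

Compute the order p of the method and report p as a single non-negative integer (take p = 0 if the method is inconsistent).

b = (1/6, 1/6, 2/3)
c = (0, 1, 1/2)
Ac = (0, 0, 1/4)
Σ b_i: 1/6·1 + 1/6·1 + 2/3·1 = 1 ✓
b·c: 1/6·1 + 2/3·1/2 = 1/2 ✓
b·c²: 1/6·1 + 2/3·1/4 = 1/3 ✓
b·Ac: 2/3·1/4 = 1/6 ✓; 3 stages ⇒ order 3.

3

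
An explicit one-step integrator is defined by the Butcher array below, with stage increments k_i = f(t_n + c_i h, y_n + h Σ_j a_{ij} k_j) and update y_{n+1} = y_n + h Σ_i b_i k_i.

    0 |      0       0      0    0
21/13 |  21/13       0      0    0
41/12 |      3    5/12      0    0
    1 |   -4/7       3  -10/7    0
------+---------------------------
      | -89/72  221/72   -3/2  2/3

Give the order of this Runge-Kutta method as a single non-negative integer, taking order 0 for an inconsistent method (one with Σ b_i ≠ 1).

b = (-89/72, 221/72, -3/2, 2/3)
c = (0, 21/13, 41/12, 1)
Ac = (0, 0, 35/52, -19/546)
Σ b_i: (-89/72)·1 + 221/72·1 + (-3/2)·1 + 2/3·1 = 1 ✓
b·c: 221/72·21/13 + (-3/2)·41/12 + 2/3·1 = 1/2 ✓
b·c²: 221/72·441/169 + (-3/2)·1681/144 + 2/3·1 = -3675/416 ≠ 1/3 ⇒ order 2.
b·Ac: (-3/2)·35/52 + 2/3·(-19/546) = -6767/6552 ≠ 1/6

2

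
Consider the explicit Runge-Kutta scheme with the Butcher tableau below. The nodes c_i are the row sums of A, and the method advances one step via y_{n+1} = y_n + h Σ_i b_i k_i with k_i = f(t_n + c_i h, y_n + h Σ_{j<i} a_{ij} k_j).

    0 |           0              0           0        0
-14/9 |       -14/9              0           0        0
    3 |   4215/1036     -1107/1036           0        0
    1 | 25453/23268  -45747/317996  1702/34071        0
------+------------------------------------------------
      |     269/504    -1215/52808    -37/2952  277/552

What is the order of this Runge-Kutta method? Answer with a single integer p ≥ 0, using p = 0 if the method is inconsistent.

4

b = (269/504, -1215/52808, -37/2952, 277/552)
c = (0, -14/9, 3, 1)
Ac = (0, 0, 123/74, 207/554)
Σ b_i: 269/504·1 + (-1215/52808)·1 + (-37/2952)·1 + 277/552·1 = 1 ✓
b·c: (-1215/52808)·(-14/9) + (-37/2952)·3 + 277/552·1 = 1/2 ✓
b·c²: (-1215/52808)·196/81 + (-37/2952)·9 + 277/552·1 = 1/3 ✓
b·Ac: (-37/2952)·123/74 + 277/552·207/554 = 1/6 ✓
b·c³: (-1215/52808)·(-2744/729) + (-37/2952)·27 + 277/552·1 = 1/4 ✓
b·(c∘Ac): (-37/2952)·369/74 + 277/552·207/554 = 1/8 ✓
b·Ac²: (-37/2952)·(-287/111) + 277/552·253/2493 = 1/12 ✓
b·A²c: 277/552·23/277 = 1/24 ✓; 4 stages ⇒ order 4.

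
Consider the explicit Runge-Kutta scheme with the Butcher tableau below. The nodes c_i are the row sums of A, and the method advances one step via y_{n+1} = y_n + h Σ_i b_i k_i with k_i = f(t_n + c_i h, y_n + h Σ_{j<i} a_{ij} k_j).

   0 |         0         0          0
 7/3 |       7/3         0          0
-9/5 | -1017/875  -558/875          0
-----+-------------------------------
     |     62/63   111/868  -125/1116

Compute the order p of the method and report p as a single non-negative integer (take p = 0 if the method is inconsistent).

3

b = (62/63, 111/868, -125/1116)
c = (0, 7/3, -9/5)
Ac = (0, 0, -186/125)
Σ b_i: 62/63·1 + 111/868·1 + (-125/1116)·1 = 1 ✓
b·c: 111/868·7/3 + (-125/1116)·(-9/5) = 1/2 ✓
b·c²: 111/868·49/9 + (-125/1116)·81/25 = 1/3 ✓
b·Ac: (-125/1116)·(-186/125) = 1/6 ✓; 3 stages ⇒ order 3.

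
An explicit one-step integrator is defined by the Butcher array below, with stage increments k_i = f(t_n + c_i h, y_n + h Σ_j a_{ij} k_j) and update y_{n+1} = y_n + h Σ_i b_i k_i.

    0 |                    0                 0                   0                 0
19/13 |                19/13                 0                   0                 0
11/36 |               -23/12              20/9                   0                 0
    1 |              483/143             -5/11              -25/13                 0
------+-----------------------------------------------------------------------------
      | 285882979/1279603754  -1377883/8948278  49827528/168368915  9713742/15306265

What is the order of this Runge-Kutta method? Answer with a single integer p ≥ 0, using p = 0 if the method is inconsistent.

3

b = (285882979/1279603754, -1377883/8948278, 49827528/168368915, 9713742/15306265)
c = (0, 19/13, 11/36, 1)
Ac = (0, 0, 380/117, -6445/5148)
Σ b_i: 285882979/1279603754·1 + (-1377883/8948278)·1 + 49827528/168368915·1 + 9713742/15306265·1 = 1 ✓
b·c: (-1377883/8948278)·19/13 + 49827528/168368915·11/36 + 9713742/15306265·1 = 1/2 ✓
b·c²: (-1377883/8948278)·361/169 + 49827528/168368915·121/1296 + 9713742/15306265·1 = 1/3 ✓
b·Ac: 49827528/168368915·380/117 + 9713742/15306265·(-6445/5148) = 1/6 ✓
b·c³: (-1377883/8948278)·6859/2197 + 49827528/168368915·1331/46656 + 9713742/15306265·1 = 1395433271/8595998424 ≠ 1/4 ⇒ order 3.
b·(c∘Ac): 49827528/168368915·1045/1053 + 9713742/15306265·(-6445/5148) = -438477207/875518358 ≠ 1/8
b·Ac²: 49827528/168368915·7220/1521 + 9713742/15306265·(-2771855/2409264) = 75392727211/111747979512 ≠ 1/12
b·A²c: 9713742/15306265·(-9500/1521) = -6152036600/1552055271 ≠ 1/24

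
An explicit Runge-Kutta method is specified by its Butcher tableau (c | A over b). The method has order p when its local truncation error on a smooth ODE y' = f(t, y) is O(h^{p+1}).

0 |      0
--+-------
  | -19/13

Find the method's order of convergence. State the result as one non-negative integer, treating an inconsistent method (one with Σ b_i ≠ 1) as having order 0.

0

b = (-19/13)
c = (0)
Σ b_i: (-19/13)·1 = -19/13 ≠ 1 ⇒ order 0.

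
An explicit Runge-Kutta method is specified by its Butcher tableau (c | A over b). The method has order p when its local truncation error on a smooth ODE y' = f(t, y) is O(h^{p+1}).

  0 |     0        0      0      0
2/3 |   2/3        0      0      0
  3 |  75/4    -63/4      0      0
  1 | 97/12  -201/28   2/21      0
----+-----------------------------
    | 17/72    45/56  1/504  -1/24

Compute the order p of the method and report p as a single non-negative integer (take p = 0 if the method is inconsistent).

b = (17/72, 45/56, 1/504, -1/24)
c = (0, 2/3, 3, 1)
Ac = (0, 0, -21/2, -9/2)
Σ b_i: 17/72·1 + 45/56·1 + 1/504·1 + (-1/24)·1 = 1 ✓
b·c: 45/56·2/3 + 1/504·3 + (-1/24)·1 = 1/2 ✓
b·c²: 45/56·4/9 + 1/504·9 + (-1/24)·1 = 1/3 ✓
b·Ac: 1/504·(-21/2) + (-1/24)·(-9/2) = 1/6 ✓
b·c³: 45/56·8/27 + 1/504·27 + (-1/24)·1 = 1/4 ✓
b·(c∘Ac): 1/504·(-63/2) + (-1/24)·(-9/2) = 1/8 ✓
b·Ac²: 1/504·(-7) + (-1/24)·(-7/3) = 1/12 ✓
b·A²c: (-1/24)·(-1) = 1/24 ✓; 4 stages ⇒ order 4.

4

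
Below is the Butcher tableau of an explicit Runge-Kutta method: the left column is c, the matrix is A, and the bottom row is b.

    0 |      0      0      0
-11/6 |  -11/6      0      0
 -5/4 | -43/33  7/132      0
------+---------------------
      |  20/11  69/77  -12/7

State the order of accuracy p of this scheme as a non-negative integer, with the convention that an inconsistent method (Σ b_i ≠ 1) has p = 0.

3

b = (20/11, 69/77, -12/7)
c = (0, -11/6, -5/4)
Ac = (0, 0, -7/72)
Σ b_i: 20/11·1 + 69/77·1 + (-12/7)·1 = 1 ✓
b·c: 69/77·(-11/6) + (-12/7)·(-5/4) = 1/2 ✓
b·c²: 69/77·121/36 + (-12/7)·25/16 = 1/3 ✓
b·Ac: (-12/7)·(-7/72) = 1/6 ✓; 3 stages ⇒ order 3.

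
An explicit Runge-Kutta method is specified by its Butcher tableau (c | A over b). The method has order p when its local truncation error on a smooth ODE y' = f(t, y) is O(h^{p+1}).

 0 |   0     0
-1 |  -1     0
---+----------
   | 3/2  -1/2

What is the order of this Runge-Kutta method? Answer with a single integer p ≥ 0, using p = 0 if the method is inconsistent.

b = (3/2, -1/2)
c = (0, -1)
Σ b_i: 3/2·1 + (-1/2)·1 = 1 ✓
b·c: (-1/2)·(-1) = 1/2 ✓; 2 stages ⇒ order 2.

2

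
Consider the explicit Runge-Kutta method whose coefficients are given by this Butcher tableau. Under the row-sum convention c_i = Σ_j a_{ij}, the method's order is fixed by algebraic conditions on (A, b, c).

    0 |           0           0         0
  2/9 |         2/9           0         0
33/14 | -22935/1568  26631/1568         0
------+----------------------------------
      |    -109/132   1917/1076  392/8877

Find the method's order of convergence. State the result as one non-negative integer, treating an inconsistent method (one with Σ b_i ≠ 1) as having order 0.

3

b = (-109/132, 1917/1076, 392/8877)
c = (0, 2/9, 33/14)
Ac = (0, 0, 2959/784)
Σ b_i: (-109/132)·1 + 1917/1076·1 + 392/8877·1 = 1 ✓
b·c: 1917/1076·2/9 + 392/8877·33/14 = 1/2 ✓
b·c²: 1917/1076·4/81 + 392/8877·1089/196 = 1/3 ✓
b·Ac: 392/8877·2959/784 = 1/6 ✓; 3 stages ⇒ order 3.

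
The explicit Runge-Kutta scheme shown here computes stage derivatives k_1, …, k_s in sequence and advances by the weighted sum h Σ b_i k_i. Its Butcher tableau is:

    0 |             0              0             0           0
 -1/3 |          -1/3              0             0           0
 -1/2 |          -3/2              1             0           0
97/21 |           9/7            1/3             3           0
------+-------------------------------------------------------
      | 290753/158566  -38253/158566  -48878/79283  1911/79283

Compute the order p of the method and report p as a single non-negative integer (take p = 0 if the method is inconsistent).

b = (290753/158566, -38253/158566, -48878/79283, 1911/79283)
c = (0, -1/3, -1/2, 97/21)
Ac = (0, 0, -1/3, -29/18)
Σ b_i: 290753/158566·1 + (-38253/158566)·1 + (-48878/79283)·1 + 1911/79283·1 = 1 ✓
b·c: (-38253/158566)·(-1/3) + (-48878/79283)·(-1/2) + 1911/79283·97/21 = 1/2 ✓
b·c²: (-38253/158566)·1/9 + (-48878/79283)·1/4 + 1911/79283·9409/441 = 1/3 ✓
b·Ac: (-48878/79283)·(-1/3) + 1911/79283·(-29/18) = 1/6 ✓
b·c³: (-38253/158566)·(-1/27) + (-48878/79283)·(-1/8) + 1911/79283·912673/9261 = 16392389/6659772 ≠ 1/4 ⇒ order 3.
b·(c∘Ac): (-48878/79283)·1/6 + 1911/79283·(-2813/378) = -402617/1427094 ≠ 1/8
b·Ac²: (-48878/79283)·1/9 + 1911/79283·85/108 = -141367/2854188 ≠ 1/12
b·A²c: 1911/79283·(-1) = -1911/79283 ≠ 1/24

3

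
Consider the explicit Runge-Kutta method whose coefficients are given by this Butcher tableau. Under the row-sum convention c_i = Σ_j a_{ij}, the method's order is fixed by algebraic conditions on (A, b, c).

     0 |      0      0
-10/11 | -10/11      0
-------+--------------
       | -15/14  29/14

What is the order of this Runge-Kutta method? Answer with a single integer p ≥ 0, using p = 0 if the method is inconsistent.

1

b = (-15/14, 29/14)
c = (0, -10/11)
Σ b_i: (-15/14)·1 + 29/14·1 = 1 ✓
b·c: 29/14·(-10/11) = -145/77 ≠ 1/2 ⇒ order 1.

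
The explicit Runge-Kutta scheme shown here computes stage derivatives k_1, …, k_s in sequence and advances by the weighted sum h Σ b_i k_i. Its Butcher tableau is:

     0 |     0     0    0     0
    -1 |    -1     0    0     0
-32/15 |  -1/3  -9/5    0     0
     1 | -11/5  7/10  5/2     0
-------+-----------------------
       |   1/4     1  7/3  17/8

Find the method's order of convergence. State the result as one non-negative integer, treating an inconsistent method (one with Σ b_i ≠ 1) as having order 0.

0

b = (1/4, 1, 7/3, 17/8)
c = (0, -1, -32/15, 1)
Ac = (0, 0, 9/5, -181/30)
Σ b_i: 1/4·1 + 1·1 + 7/3·1 + 17/8·1 = 137/24 ≠ 1 ⇒ order 0.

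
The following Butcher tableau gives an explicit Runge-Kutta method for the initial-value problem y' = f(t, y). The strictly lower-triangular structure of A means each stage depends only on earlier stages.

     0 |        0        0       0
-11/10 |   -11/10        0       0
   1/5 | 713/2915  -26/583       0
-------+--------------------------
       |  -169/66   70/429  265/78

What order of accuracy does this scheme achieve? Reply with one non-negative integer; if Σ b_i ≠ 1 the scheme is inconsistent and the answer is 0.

3

b = (-169/66, 70/429, 265/78)
c = (0, -11/10, 1/5)
Ac = (0, 0, 13/265)
Σ b_i: (-169/66)·1 + 70/429·1 + 265/78·1 = 1 ✓
b·c: 70/429·(-11/10) + 265/78·1/5 = 1/2 ✓
b·c²: 70/429·121/100 + 265/78·1/25 = 1/3 ✓
b·Ac: 265/78·13/265 = 1/6 ✓; 3 stages ⇒ order 3.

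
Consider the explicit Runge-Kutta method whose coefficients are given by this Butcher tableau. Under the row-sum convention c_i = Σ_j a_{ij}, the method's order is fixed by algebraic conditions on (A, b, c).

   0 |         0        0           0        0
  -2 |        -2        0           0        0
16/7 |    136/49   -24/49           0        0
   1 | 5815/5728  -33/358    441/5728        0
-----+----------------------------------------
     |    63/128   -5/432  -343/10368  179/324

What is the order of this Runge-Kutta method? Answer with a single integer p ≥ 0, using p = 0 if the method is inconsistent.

4

b = (63/128, -5/432, -343/10368, 179/324)
c = (0, -2, 16/7, 1)
Ac = (0, 0, 48/49, 129/358)
Σ b_i: 63/128·1 + (-5/432)·1 + (-343/10368)·1 + 179/324·1 = 1 ✓
b·c: (-5/432)·(-2) + (-343/10368)·16/7 + 179/324·1 = 1/2 ✓
b·c²: (-5/432)·4 + (-343/10368)·256/49 + 179/324·1 = 1/3 ✓
b·Ac: (-343/10368)·48/49 + 179/324·129/358 = 1/6 ✓
b·c³: (-5/432)·(-8) + (-343/10368)·4096/343 + 179/324·1 = 1/4 ✓
b·(c∘Ac): (-343/10368)·768/343 + 179/324·129/358 = 1/8 ✓
b·Ac²: (-343/10368)·(-96/49) + 179/324·6/179 = 1/12 ✓
b·A²c: 179/324·27/358 = 1/24 ✓; 4 stages ⇒ order 4.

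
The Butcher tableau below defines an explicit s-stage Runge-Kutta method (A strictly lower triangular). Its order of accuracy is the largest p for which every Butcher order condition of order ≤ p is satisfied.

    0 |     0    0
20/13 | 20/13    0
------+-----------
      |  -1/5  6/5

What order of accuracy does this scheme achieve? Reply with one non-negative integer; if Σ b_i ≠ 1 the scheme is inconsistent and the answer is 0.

1

b = (-1/5, 6/5)
c = (0, 20/13)
Σ b_i: (-1/5)·1 + 6/5·1 = 1 ✓
b·c: 6/5·20/13 = 24/13 ≠ 1/2 ⇒ order 1.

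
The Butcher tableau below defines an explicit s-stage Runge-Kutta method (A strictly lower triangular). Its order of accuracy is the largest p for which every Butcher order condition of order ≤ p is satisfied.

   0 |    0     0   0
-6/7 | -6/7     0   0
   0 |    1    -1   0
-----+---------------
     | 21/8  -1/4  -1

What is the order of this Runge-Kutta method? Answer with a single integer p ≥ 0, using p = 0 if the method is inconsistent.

b = (21/8, -1/4, -1)
c = (0, -6/7, 0)
Ac = (0, 0, 6/7)
Σ b_i: 21/8·1 + (-1/4)·1 + (-1)·1 = 11/8 ≠ 1 ⇒ order 0.

0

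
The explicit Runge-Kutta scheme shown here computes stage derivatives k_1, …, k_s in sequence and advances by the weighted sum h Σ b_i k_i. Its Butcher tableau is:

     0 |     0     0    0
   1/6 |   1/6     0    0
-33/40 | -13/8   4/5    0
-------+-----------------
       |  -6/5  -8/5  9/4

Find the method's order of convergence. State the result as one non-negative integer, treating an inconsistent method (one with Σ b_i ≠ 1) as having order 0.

0

b = (-6/5, -8/5, 9/4)
c = (0, 1/6, -33/40)
Ac = (0, 0, 2/15)
Σ b_i: (-6/5)·1 + (-8/5)·1 + 9/4·1 = -11/20 ≠ 1 ⇒ order 0.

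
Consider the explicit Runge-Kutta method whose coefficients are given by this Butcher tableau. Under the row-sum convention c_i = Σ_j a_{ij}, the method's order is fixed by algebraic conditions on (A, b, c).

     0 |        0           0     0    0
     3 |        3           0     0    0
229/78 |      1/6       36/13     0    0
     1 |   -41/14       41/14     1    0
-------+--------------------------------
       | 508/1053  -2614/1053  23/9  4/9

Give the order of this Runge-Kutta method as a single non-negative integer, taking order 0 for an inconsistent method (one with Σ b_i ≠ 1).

2

b = (508/1053, -2614/1053, 23/9, 4/9)
c = (0, 3, 229/78, 1)
Ac = (0, 0, 108/13, 3200/273)
Σ b_i: 508/1053·1 + (-2614/1053)·1 + 23/9·1 + 4/9·1 = 1 ✓
b·c: (-2614/1053)·3 + 23/9·229/78 + 4/9·1 = 1/2 ✓
b·c²: (-2614/1053)·9 + 23/9·52441/6084 + 4/9·1 = 7127/54756 ≠ 1/3 ⇒ order 2.
b·Ac: 23/9·108/13 + 4/9·3200/273 = 64964/2457 ≠ 1/6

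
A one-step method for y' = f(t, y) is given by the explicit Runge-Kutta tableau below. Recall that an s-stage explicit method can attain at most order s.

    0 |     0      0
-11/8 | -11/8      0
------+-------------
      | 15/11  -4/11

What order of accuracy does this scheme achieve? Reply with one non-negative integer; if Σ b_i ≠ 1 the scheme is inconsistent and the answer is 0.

2

b = (15/11, -4/11)
c = (0, -11/8)
Σ b_i: 15/11·1 + (-4/11)·1 = 1 ✓
b·c: (-4/11)·(-11/8) = 1/2 ✓; 2 stages ⇒ order 2.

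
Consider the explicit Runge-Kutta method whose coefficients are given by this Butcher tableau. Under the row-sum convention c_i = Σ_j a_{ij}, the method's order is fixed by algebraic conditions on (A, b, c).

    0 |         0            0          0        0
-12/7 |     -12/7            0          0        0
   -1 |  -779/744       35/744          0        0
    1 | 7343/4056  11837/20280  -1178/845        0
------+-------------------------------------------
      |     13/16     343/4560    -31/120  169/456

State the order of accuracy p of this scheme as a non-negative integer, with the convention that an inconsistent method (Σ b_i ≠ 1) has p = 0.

4

b = (13/16, 343/4560, -31/120, 169/456)
c = (0, -12/7, -1, 1)
Ac = (0, 0, -5/62, 133/338)
Σ b_i: 13/16·1 + 343/4560·1 + (-31/120)·1 + 169/456·1 = 1 ✓
b·c: 343/4560·(-12/7) + (-31/120)·(-1) + 169/456·1 = 1/2 ✓
b·c²: 343/4560·144/49 + (-31/120)·1 + 169/456·1 = 1/3 ✓
b·Ac: (-31/120)·(-5/62) + 169/456·133/338 = 1/6 ✓
b·c³: 343/4560·(-1728/343) + (-31/120)·(-1) + 169/456·1 = 1/4 ✓
b·(c∘Ac): (-31/120)·5/62 + 169/456·133/338 = 1/8 ✓
b·Ac²: (-31/120)·30/217 + 169/456·380/1183 = 1/12 ✓
b·A²c: 169/456·19/169 = 1/24 ✓; 4 stages ⇒ order 4.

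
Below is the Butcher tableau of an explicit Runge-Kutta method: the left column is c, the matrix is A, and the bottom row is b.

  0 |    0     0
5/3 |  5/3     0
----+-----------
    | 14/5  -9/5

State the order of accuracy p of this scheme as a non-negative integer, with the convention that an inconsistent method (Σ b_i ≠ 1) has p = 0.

1

b = (14/5, -9/5)
c = (0, 5/3)
Σ b_i: 14/5·1 + (-9/5)·1 = 1 ✓
b·c: (-9/5)·5/3 = -3 ≠ 1/2 ⇒ order 1.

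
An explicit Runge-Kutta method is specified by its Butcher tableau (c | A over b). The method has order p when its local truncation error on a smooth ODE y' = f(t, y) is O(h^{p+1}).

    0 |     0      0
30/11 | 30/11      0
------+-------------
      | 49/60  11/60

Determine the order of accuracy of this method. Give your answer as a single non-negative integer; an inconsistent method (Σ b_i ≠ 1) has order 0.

b = (49/60, 11/60)
c = (0, 30/11)
Σ b_i: 49/60·1 + 11/60·1 = 1 ✓
b·c: 11/60·30/11 = 1/2 ✓; 2 stages ⇒ order 2.

2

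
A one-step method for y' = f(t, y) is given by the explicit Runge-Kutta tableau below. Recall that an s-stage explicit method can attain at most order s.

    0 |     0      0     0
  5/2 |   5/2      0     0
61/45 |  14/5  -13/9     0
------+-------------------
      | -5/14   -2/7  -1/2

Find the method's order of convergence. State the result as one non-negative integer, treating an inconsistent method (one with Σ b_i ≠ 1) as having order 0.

b = (-5/14, -2/7, -1/2)
c = (0, 5/2, 61/45)
Ac = (0, 0, -65/18)
Σ b_i: (-5/14)·1 + (-2/7)·1 + (-1/2)·1 = -8/7 ≠ 1 ⇒ order 0.

0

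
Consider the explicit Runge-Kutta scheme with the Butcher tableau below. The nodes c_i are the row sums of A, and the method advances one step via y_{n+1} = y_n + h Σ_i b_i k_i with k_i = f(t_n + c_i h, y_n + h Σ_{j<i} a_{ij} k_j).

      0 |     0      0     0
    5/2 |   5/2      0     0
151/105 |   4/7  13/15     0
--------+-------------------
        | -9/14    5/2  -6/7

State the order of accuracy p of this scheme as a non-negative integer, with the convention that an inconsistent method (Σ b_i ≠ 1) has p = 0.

1

b = (-9/14, 5/2, -6/7)
c = (0, 5/2, 151/105)
Ac = (0, 0, 13/6)
Σ b_i: (-9/14)·1 + 5/2·1 + (-6/7)·1 = 1 ✓
b·c: 5/2·5/2 + (-6/7)·151/105 = 4917/980 ≠ 1/2 ⇒ order 1.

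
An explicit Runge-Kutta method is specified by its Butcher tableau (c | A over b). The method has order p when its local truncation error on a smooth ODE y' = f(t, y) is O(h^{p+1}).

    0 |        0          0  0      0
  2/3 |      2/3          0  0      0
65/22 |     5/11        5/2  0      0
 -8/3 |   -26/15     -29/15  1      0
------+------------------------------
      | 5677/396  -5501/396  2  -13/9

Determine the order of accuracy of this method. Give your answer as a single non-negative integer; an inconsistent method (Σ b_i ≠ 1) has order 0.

b = (5677/396, -5501/396, 2, -13/9)
c = (0, 2/3, 65/22, -8/3)
Ac = (0, 0, 5/3, 1649/990)
Σ b_i: 5677/396·1 + (-5501/396)·1 + 2·1 + (-13/9)·1 = 1 ✓
b·c: (-5501/396)·2/3 + 2·65/22 + (-13/9)·(-8/3) = 1/2 ✓
b·c²: (-5501/396)·4/9 + 2·4225/484 + (-13/9)·64/9 = 19859/19602 ≠ 1/3 ⇒ order 2.
b·Ac: 2·5/3 + (-13/9)·1649/990 = 8263/8910 ≠ 1/6

2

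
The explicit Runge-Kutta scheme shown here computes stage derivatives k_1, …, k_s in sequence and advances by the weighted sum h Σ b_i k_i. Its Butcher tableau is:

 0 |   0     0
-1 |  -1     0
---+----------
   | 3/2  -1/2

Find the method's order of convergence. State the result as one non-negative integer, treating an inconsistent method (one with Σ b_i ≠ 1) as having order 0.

2

b = (3/2, -1/2)
c = (0, -1)
Σ b_i: 3/2·1 + (-1/2)·1 = 1 ✓
b·c: (-1/2)·(-1) = 1/2 ✓; 2 stages ⇒ order 2.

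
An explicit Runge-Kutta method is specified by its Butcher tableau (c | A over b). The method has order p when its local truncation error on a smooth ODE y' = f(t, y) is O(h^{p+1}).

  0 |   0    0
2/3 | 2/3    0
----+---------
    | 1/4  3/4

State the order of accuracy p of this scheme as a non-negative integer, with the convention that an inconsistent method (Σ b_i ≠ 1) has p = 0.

2

b = (1/4, 3/4)
c = (0, 2/3)
Σ b_i: 1/4·1 + 3/4·1 = 1 ✓
b·c: 3/4·2/3 = 1/2 ✓; 2 stages ⇒ order 2.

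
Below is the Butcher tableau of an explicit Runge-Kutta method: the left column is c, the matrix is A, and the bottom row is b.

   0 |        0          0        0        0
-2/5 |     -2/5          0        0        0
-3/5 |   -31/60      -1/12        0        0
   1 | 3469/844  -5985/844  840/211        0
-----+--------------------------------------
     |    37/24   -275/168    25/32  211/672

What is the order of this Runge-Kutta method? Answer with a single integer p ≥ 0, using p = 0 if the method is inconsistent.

4

b = (37/24, -275/168, 25/32, 211/672)
c = (0, -2/5, -3/5, 1)
Ac = (0, 0, 1/30, 189/422)
Σ b_i: 37/24·1 + (-275/168)·1 + 25/32·1 + 211/672·1 = 1 ✓
b·c: (-275/168)·(-2/5) + 25/32·(-3/5) + 211/672·1 = 1/2 ✓
b·c²: (-275/168)·4/25 + 25/32·9/25 + 211/672·1 = 1/3 ✓
b·Ac: 25/32·1/30 + 211/672·189/422 = 1/6 ✓
b·c³: (-275/168)·(-8/125) + 25/32·(-27/125) + 211/672·1 = 1/4 ✓
b·(c∘Ac): 25/32·(-1/50) + 211/672·189/422 = 1/8 ✓
b·Ac²: 25/32·(-1/75) + 211/672·63/211 = 1/12 ✓
b·A²c: 211/672·28/211 = 1/24 ✓; 4 stages ⇒ order 4.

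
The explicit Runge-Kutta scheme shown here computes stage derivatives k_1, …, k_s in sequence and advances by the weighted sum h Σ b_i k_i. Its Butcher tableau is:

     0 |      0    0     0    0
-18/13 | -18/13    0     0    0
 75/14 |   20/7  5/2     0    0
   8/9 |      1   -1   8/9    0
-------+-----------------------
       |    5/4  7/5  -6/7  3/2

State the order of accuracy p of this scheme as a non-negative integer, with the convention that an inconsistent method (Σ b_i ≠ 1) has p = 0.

b = (5/4, 7/5, -6/7, 3/2)
c = (0, -18/13, 75/14, 8/9)
Ac = (0, 0, -45/13, 1678/273)
Σ b_i: 5/4·1 + 7/5·1 + (-6/7)·1 + 3/2·1 = 461/140 ≠ 1 ⇒ order 0.

0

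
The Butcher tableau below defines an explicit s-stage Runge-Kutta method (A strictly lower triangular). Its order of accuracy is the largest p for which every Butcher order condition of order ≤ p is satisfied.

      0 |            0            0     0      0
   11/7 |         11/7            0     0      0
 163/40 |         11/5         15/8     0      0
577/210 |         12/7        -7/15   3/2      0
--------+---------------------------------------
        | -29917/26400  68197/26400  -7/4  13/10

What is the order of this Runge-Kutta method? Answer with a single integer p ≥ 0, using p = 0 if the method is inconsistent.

2

b = (-29917/26400, 68197/26400, -7/4, 13/10)
c = (0, 11/7, 163/40, 577/210)
Ac = (0, 0, 165/56, 1291/240)
Σ b_i: (-29917/26400)·1 + 68197/26400·1 + (-7/4)·1 + 13/10·1 = 1 ✓
b·c: 68197/26400·11/7 + (-7/4)·163/40 + 13/10·577/210 = 1/2 ✓
b·c²: 68197/26400·121/49 + (-7/4)·26569/1600 + 13/10·332929/44100 = -181574011/14112000 ≠ 1/3 ⇒ order 2.
b·Ac: (-7/4)·165/56 + 13/10·1291/240 = 551/300 ≠ 1/6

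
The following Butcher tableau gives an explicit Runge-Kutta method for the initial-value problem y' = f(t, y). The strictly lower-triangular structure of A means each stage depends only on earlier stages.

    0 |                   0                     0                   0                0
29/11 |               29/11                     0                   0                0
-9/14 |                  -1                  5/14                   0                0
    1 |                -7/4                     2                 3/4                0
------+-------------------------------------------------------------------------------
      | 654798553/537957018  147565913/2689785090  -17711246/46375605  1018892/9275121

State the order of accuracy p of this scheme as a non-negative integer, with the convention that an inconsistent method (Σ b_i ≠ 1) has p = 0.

b = (654798553/537957018, 147565913/2689785090, -17711246/46375605, 1018892/9275121)
c = (0, 29/11, -9/14, 1)
Ac = (0, 0, 145/154, 2951/616)
Σ b_i: 654798553/537957018·1 + 147565913/2689785090·1 + (-17711246/46375605)·1 + 1018892/9275121·1 = 1 ✓
b·c: 147565913/2689785090·29/11 + (-17711246/46375605)·(-9/14) + 1018892/9275121·1 = 1/2 ✓
b·c²: 147565913/2689785090·841/121 + (-17711246/46375605)·81/196 + 1018892/9275121·1 = 1/3 ✓
b·Ac: (-17711246/46375605)·145/154 + 1018892/9275121·2951/616 = 1/6 ✓
b·c³: 147565913/2689785090·24389/1331 + (-17711246/46375605)·(-729/2744) + 1018892/9275121·1 = 128721189/105805084 ≠ 1/4 ⇒ order 3.
b·(c∘Ac): (-17711246/46375605)·(-1305/2156) + 1018892/9275121·2951/616 = 77276843/102026331 ≠ 1/8
b·Ac²: (-17711246/46375605)·4205/1694 + 1018892/9275121·1348091/94864 = 194599673/317415252 ≠ 1/12
b·A²c: 1018892/9275121·435/616 = 5276405/68017554 ≠ 1/24

3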